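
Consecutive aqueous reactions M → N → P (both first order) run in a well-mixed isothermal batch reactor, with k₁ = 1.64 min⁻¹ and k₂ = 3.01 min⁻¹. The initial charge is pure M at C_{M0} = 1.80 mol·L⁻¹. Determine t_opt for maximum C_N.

0.443 min

Setting dC_N/dt = 0 gives t_opt = ln(k₂/k₁)/(k₂−k₁).
= ln(3.01/1.64)/(3.01−1.64) = ln(1.835)/1.370 = 0.6072/1.370 = 0.443 min.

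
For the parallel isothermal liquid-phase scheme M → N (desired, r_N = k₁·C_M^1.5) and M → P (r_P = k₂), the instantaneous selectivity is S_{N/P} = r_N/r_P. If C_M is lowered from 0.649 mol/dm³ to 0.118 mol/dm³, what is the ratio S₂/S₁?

0.0775

S_{N/P} = (k₁/k₂)·C_M^1.5, so S₂/S₁ = (C_{M,2}/C_{M,1})^1.5.
= (0.118/0.649)^1.5 = (0.1818)^1.5 = 0.0775.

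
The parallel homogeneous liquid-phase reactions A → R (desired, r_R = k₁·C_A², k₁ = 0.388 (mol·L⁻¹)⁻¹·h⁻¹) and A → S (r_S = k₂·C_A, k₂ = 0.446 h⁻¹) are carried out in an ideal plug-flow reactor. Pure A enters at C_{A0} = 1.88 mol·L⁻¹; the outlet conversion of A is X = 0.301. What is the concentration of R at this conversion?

0.328 mol·L⁻¹

C_A = C_{A0}(1−X) = 1.314 mol·L⁻¹.
Along a PFR/batch, dC_S/dC_A = −r_S/(r_R+r_S) = −k₂/(k₂+k₁·C_A).
Integrating from C_{A0} to C_A: C_S = (0.446/0.388)·ln[(0.446+0.388·1.88)/(0.446+0.388·1.31)] = 1.149·ln(1.175/0.9559) = 0.2377 mol·L⁻¹.
Then C_R = (C_{A0}−C_A) − C_S = 0.5659 − 0.2377 = 0.3282 mol·L⁻¹.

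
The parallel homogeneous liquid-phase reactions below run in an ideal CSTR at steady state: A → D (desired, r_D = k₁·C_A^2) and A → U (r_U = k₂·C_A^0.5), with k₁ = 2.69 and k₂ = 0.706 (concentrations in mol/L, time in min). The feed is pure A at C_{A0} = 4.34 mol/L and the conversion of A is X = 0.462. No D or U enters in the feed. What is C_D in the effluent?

Exit C_A = C_{A0}(1−X) = 4.34×0.538 = 2.335 mol/L.
Rates in a CSTR are evaluated at the outlet concentration: r_D = 2.69×2.335^2 = 14.67, r_U = 0.706×2.335^0.5 = 1.079.
Fraction of consumed A going to D: r_D/(r_D+r_U) = 0.9315.
C_D = 0.9315·C_{A0}·X = 0.9315×4.34×0.462 = 1.87 mol/L.

1.87 mol/L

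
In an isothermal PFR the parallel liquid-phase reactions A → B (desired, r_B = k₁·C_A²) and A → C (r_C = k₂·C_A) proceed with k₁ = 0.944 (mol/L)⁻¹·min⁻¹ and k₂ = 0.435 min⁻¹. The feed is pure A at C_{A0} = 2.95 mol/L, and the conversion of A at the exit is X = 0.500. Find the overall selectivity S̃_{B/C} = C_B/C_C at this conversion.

C_A = C_{A0}(1−X) = 1.475 mol/L.
Along a PFR/batch, dC_C/dC_A = −r_C/(r_B+r_C) = −k₂/(k₂+k₁·C_A).
Integrating from C_{A0} to C_A: C_C = (0.435/0.944)·ln[(0.435+0.944·2.95)/(0.435+0.944·1.48)] = 0.4608·ln(3.220/1.827) = 0.2610 mol/L.
Then C_B = (C_{A0}−C_A) − C_C = 1.475 − 0.2610 = 1.214 mol/L.
S̃_{B/C} = C_B/C_C = 1.214/0.2610 = 4.65.

4.65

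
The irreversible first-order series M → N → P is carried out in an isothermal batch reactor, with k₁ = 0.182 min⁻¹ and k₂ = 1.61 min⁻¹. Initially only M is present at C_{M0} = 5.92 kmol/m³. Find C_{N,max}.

At the optimum, C_{N,max}/C_{M0} = (k₁/k₂)^[k₂/(k₂−k₁)].
= (0.182/1.61)^(1.61/(1.61−0.182)) = (0.1130)^(1.127) = 0.08562.
C_{N,max} = 0.08562×5.92 = 0.507 kmol/m³.

0.507 kmol/m³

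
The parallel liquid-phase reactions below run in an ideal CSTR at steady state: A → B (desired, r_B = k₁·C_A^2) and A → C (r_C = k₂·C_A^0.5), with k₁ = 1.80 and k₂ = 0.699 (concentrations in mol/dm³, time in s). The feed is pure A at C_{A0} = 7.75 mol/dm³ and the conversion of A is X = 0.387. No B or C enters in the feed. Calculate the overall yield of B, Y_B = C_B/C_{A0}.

Exit C_A = C_{A0}(1−X) = 7.75×0.613 = 4.751 mol/dm³.
In a CSTR the entire volume is at exit conditions, so r_B = 1.80×4.751^2 = 40.63 and r_C = 0.699×4.751^0.5 = 1.524.
Fraction of consumed A going to B: r_B/(r_B+r_C) = 0.9639.
C_B = 0.9639·C_{A0}·X = 0.9639×7.75×0.387 = 2.89 mol/dm³; Y_B = C_B/C_{A0} = 0.373.

0.373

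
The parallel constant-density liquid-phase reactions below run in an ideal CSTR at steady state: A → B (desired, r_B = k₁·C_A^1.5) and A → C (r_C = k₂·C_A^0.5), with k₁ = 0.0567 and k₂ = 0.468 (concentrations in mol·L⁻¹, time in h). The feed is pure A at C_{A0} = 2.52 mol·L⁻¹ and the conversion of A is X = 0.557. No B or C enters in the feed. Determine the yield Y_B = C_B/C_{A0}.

Exit C_A = C_{A0}(1−X) = 2.52×0.443 = 1.116 mol·L⁻¹.
A CSTR operates uniformly at the exit composition, giving r_B = 0.06688 and r_C = 0.4945 (each k·C_A^n at C_A = 1.116).
Fraction of consumed A going to B: r_B/(r_B+r_C) = 0.1191.
C_B = 0.1191·C_{A0}·X = 0.1191×2.52×0.557 = 0.167 mol·L⁻¹; Y_B = C_B/C_{A0} = 0.0664.

0.0664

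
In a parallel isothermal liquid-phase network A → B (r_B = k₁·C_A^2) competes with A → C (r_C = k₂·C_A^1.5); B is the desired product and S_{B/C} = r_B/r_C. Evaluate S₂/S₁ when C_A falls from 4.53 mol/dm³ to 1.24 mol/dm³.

0.523

S_{B/C} = (k₁/k₂)·C_A^0.5, so S₂/S₁ = (C_{A,2}/C_{A,1})^0.5.
= (1.24/4.53)^0.5 = (0.2737)^0.5 = 0.523.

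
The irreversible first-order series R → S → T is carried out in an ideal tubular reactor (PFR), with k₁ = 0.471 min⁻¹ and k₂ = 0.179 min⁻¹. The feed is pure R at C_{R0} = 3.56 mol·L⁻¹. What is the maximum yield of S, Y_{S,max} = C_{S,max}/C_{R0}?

Evaluating C_S at τ_opt = ln(k₂/k₁)/(k₂−k₁) gives C_{S,max}/C_{R0} = (k₁/k₂)^[k₂/(k₂−k₁)].
= (0.471/0.179)^(0.179/(0.179−0.471)) = (2.631)^(-0.6130) = 0.5526.

0.553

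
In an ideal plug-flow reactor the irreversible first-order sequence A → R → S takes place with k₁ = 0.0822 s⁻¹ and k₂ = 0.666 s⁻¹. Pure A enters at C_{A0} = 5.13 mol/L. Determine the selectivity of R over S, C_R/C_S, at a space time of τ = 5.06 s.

The intermediate concentration in a first-order A→B→C sequence is C_R = k₁C_{A0}(e^(−k₁τ) − e^(−k₂τ))/(k₂−k₁).
e^(−k₁τ) = e^(−0.0822×5.06) = e^(−0.4159) = 0.6597; e^(−k₂τ) = e^(−3.370) = 0.03439.
C_R = 0.0822×5.13/(0.666−0.0822) × (0.6597−0.03439) = 0.7223×0.6253 = 0.4517 mol/L.
C_A = C_{A0}e^(−k₁τ) = 3.384 mol/L, so C_S = C_{A0}−C_A−C_R = 1.294 mol/L; C_R/C_S = 0.349.

0.349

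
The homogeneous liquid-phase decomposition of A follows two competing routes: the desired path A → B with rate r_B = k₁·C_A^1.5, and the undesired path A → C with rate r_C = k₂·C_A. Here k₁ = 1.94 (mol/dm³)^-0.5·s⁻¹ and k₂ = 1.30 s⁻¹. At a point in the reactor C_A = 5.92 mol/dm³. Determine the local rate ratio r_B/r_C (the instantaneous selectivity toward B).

S_{B/C} = r_B/r_C = (k₁·C_A^1.5)/(k₂·C_A) = (k₁/k₂)·C_A^0.5.
= (1.94×5.920^1.5) / (1.30×5.920) = 27.94/7.696 = 3.63.

3.63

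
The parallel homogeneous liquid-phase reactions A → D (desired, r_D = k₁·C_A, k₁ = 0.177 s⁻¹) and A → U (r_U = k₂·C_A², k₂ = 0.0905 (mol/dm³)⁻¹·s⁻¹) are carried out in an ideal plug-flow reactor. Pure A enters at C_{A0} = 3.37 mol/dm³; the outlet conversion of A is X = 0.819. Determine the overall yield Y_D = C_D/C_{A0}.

0.424

C_A = C_{A0}(1−X) = 0.6100 mol/dm³.
Along a PFR/batch, dC_D/dC_A = −r_D/(r_D+r_U) = −k₁/(k₁+k₂·C_A).
Integrating from C_{A0} to C_A: C_D = (0.177/0.0905)·ln[(0.177+0.0905·3.37)/(0.177+0.0905·0.610)] = 1.956·ln(0.4820/0.2322) = 1.428 mol/dm³.
Y_D = C_D/C_{A0} = 1.428/3.37 = 0.424.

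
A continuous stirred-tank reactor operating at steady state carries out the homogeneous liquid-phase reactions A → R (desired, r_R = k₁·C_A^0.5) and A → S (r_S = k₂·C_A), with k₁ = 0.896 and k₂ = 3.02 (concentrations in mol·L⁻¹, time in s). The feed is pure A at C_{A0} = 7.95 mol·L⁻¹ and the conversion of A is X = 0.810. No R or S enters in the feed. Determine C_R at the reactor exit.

1.25 mol·L⁻¹

Exit C_A = C_{A0}(1−X) = 7.95×0.190 = 1.510 mol·L⁻¹.
In a CSTR the entire volume is at exit conditions, so r_R = 0.896×1.510^0.5 = 1.101 and r_S = 3.02×1.510 = 4.562.
Fraction of consumed A going to R: r_R/(r_R+r_S) = 0.1945.
C_R = 0.1945·C_{A0}·X = 0.1945×7.95×0.810 = 1.25 mol·L⁻¹.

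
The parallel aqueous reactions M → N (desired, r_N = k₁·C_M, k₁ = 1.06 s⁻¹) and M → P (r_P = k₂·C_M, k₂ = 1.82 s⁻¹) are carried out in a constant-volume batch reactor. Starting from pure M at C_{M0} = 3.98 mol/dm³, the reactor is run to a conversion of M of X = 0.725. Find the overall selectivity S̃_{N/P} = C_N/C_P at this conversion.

C_M = C_{M0}(1−X) = 1.095 mol/dm³.
Both paths are first order in M, so the instantaneous fraction to N is constant: dC_N/d(−C_M) = k₁/(k₁+k₂) = 0.3681.
C_N = 0.3681·(C_{M0}−C_M) = 0.3681×2.885 = 1.06 mol/dm³.
C_P = (C_{M0}−C_M)−C_N = 1.823 mol/dm³; S̃_{N/P} = 1.062/1.823 = 0.582.

0.582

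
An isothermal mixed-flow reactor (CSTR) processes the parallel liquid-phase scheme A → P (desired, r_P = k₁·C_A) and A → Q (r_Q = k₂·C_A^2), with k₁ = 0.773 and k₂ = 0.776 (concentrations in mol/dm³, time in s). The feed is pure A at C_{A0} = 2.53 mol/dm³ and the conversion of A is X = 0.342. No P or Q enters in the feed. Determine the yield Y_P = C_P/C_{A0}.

Exit C_A = C_{A0}(1−X) = 2.53×0.658 = 1.665 mol/dm³.
In a CSTR the entire volume is at exit conditions, so r_P = 0.773×1.665 = 1.287 and r_Q = 0.776×1.665^2 = 2.151.
Fraction of consumed A going to P: r_P/(r_P+r_Q) = 0.3744.
C_P = 0.3744·C_{A0}·X = 0.3744×2.53×0.342 = 0.324 mol/dm³; Y_P = C_P/C_{A0} = 0.128.

0.128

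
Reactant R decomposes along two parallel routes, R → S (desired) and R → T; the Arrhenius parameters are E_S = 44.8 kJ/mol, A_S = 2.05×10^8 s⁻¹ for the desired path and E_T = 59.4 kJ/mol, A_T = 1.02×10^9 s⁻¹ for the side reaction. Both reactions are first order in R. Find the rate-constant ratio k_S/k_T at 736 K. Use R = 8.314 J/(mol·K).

2.18

With equal orders, S_{S/T} = k_S/k_T = (A_S/A_T)·exp[(E_T−E_S)/(RT)].
(E_T−E_S)/(RT) = (59.4−44.8)×10³/(8.314×736) = 14600/6119 = 2.386.
k_S/k_T = (2.05×10^8/1.02×10^9)·exp(2.386) = 0.2010 × 10.87 = 2.18.
Since E_S < E_T, lowering the temperature improves selectivity toward S.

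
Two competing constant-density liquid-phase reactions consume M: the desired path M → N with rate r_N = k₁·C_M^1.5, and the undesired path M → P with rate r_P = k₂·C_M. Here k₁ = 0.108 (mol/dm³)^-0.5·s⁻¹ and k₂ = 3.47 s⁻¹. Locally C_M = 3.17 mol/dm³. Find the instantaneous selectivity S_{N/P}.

S_{N/P} = r_N/r_P = (k₁·C_M^1.5)/(k₂·C_M) = (k₁/k₂)·C_M^0.5.
= (0.108×3.170^1.5) / (3.47×3.170) = 0.6096/11.00 = 0.0554.
Since the desired path is higher order in M, keeping C_M high (PFR or concentrated feed) favours N.

0.0554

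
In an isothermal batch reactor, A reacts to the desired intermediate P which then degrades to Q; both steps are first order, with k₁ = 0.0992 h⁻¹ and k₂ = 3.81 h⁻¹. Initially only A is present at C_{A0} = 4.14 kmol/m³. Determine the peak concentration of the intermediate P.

For a first-order series the maximum intermediate yield is C_{P,max}/C_{A0} = (k₁/k₂)^[k₂/(k₂−k₁)].
= (0.0992/3.81)^(3.81/(3.81−0.0992)) = (0.02604)^(1.027) = 0.02362.
C_{P,max} = 0.02362×4.14 = 0.0978 kmol/m³.

0.0978 kmol/m³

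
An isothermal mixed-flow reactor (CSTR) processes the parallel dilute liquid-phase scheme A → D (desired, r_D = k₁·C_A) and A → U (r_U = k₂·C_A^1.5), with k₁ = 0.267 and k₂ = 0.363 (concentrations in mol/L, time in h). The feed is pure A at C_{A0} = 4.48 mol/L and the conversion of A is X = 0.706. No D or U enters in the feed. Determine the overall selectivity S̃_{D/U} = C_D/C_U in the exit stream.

Exit C_A = C_{A0}(1−X) = 4.48×0.294 = 1.317 mol/L.
In a CSTR the entire volume is at exit conditions, so r_D = 0.267×1.317 = 0.3517 and r_U = 0.363×1.317^1.5 = 0.5487.
Overall selectivity = C_D/C_U = r_Dτ/(r_Uτ) = r_D/r_U = 0.641.

0.641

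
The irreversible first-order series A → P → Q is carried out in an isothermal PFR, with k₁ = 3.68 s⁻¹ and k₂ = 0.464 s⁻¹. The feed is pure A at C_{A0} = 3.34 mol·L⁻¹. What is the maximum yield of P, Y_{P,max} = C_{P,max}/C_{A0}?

At the optimum, C_{P,max}/C_{A0} = (k₁/k₂)^[k₂/(k₂−k₁)].
= (3.68/0.464)^(0.464/(0.464−3.68)) = (7.931)^(-0.1443) = 0.7417.

0.742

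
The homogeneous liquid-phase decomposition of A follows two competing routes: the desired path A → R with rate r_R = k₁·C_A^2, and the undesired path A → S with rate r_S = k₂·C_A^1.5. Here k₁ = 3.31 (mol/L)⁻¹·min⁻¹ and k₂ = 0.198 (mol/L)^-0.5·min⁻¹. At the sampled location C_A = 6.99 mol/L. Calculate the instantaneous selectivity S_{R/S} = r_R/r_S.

S_{R/S} = r_R/r_S = (k₁·C_A^2)/(k₂·C_A^1.5) = (k₁/k₂)·C_A^0.5.
= (3.31×6.990^2) / (0.198×6.990^1.5) = 161.7/3.659 = 44.2.

44.2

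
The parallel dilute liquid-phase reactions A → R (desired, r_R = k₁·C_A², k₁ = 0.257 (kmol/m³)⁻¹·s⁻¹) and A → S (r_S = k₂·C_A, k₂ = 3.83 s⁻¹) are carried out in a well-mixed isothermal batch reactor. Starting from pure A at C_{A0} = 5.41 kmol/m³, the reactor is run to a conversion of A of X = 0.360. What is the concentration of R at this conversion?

C_A = C_{A0}(1−X) = 3.462 kmol/m³.
Along a PFR/batch, dC_S/dC_A = −r_S/(r_R+r_S) = −k₂/(k₂+k₁·C_A).
Integrating from C_{A0} to C_A: C_S = (3.83/0.257)·ln[(3.83+0.257·5.41)/(3.83+0.257·3.46)] = 14.90·ln(5.220/4.720) = 1.502 kmol/m³.
Then C_R = (C_{A0}−C_A) − C_S = 1.948 − 1.502 = 0.4455 kmol/m³.

0.445 kmol/m³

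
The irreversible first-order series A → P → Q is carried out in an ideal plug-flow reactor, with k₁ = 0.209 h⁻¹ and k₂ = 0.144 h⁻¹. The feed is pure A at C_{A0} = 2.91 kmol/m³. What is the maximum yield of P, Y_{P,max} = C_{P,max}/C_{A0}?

0.438

At the optimum, C_{P,max}/C_{A0} = (k₁/k₂)^[k₂/(k₂−k₁)].
= (0.209/0.144)^(0.144/(0.144−0.209)) = (1.451)^(-2.215) = 0.4381.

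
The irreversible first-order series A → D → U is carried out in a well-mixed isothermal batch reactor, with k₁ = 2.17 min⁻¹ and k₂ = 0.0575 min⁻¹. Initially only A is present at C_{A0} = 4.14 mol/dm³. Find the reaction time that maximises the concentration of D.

1.72 min

The intermediate peaks when r₁ = r₂, i.e. k₁e^(−k₁t) = k₂e^(−k₂t), giving t_opt = ln(k₂/k₁)/(k₂−k₁).
= ln(0.0575/2.17)/(0.0575−2.17) = ln(0.02650)/-2.112 = -3.631/-2.112 = 1.72 min.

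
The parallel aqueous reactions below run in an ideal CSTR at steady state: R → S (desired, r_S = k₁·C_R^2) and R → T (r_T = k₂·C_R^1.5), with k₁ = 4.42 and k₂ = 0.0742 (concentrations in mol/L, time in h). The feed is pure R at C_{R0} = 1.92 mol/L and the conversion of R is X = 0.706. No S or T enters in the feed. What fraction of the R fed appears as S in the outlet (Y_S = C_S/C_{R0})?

Exit C_R = C_{R0}(1−X) = 1.92×0.294 = 0.5645 mol/L.
Rates in a CSTR are evaluated at the outlet concentration: r_S = 4.42×0.5645^2 = 1.408, r_T = 0.0742×0.5645^1.5 = 0.03147.
Fraction of consumed R going to S: r_S/(r_S+r_T) = 0.9781.
C_S = 0.9781·C_{R0}·X = 0.9781×1.92×0.706 = 1.33 mol/L; Y_S = C_S/C_{R0} = 0.691.

0.691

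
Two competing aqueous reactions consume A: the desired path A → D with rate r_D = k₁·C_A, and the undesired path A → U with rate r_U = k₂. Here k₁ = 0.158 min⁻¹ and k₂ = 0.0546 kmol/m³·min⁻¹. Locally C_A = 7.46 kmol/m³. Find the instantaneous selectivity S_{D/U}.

S_{D/U} = r_D/r_U = (k₁·C_A)/(k₂) = (k₁/k₂)·C_A.
= (0.158×7.460) / (0.0546) = 1.179/0.05460 = 21.6.

21.6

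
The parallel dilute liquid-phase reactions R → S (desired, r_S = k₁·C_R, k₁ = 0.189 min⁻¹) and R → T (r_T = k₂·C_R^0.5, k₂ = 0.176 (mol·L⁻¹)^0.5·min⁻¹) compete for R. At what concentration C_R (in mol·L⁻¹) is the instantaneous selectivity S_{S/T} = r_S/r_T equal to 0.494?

0.212 mol·L⁻¹

S_{S/T} = (k₁/k₂)·C_R^0.5 ⇒ C_R = (S·k₂/k₁)^(2).
= (0.494×0.176/0.189)^(2) = (0.4600)^(2) = 0.212 mol·L⁻¹.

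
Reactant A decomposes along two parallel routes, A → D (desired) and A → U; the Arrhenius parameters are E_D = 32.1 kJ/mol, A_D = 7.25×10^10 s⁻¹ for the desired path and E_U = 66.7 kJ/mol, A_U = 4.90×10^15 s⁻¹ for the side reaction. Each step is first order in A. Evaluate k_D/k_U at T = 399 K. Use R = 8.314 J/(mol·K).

k_D/k_U = (A_D/A_U)·exp[−(E_D−E_U)/(RT)] = (A_D/A_U)·exp[(E_U−E_D)/(RT)].
(E_U−E_D)/(RT) = (66.7−32.1)×10³/(8.314×399) = 34600/3317 = 10.43.
k_D/k_U = (7.25×10^10/4.90×10^15)·exp(10.43) = 1.480×10^-5 × 33868 = 0.501.
Since E_D < E_U, lowering the temperature improves selectivity toward D.

0.501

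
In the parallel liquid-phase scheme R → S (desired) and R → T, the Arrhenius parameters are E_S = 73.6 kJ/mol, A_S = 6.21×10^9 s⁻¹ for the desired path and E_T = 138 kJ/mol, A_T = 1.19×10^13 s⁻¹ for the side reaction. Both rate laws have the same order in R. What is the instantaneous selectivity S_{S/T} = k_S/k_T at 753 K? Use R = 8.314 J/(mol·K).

15.3

With equal orders, S_{S/T} = k_S/k_T = (A_S/A_T)·exp[(E_T−E_S)/(RT)].
(E_T−E_S)/(RT) = (138−73.6)×10³/(8.314×753) = 64400/6260 = 10.29.
k_S/k_T = (6.21×10^9/1.19×10^13)·exp(10.29) = 5.218×10^-4 × 29343 = 15.3.
Since E_S < E_T, lowering the temperature improves selectivity toward S.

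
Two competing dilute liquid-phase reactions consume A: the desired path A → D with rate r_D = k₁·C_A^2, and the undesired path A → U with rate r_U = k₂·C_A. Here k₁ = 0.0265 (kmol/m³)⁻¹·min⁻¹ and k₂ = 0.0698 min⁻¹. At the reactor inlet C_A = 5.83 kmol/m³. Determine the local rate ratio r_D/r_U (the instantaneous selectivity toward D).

S_{D/U} = r_D/r_U = (k₁·C_A^2)/(k₂·C_A) = (k₁/k₂)·C_A.
= (0.0265×5.830^2) / (0.0698×5.830) = 0.9007/0.4069 = 2.21.
Since the desired path is higher order in A, keeping C_A high (PFR or concentrated feed) favours D.

2.21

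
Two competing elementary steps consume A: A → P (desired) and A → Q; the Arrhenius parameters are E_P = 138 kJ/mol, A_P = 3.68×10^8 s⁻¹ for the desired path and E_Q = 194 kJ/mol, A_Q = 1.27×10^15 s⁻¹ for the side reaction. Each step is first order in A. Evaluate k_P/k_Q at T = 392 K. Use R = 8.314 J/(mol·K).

With equal orders, S_{P/Q} = k_P/k_Q = (A_P/A_Q)·exp[(E_Q−E_P)/(RT)].
(E_Q−E_P)/(RT) = (194−138)×10³/(8.314×392) = 56000/3259 = 17.18.
k_P/k_Q = (3.68×10^8/1.27×10^15)·exp(17.18) = 2.898×10^-7 × 2.900×10^7 = 8.40.

8.40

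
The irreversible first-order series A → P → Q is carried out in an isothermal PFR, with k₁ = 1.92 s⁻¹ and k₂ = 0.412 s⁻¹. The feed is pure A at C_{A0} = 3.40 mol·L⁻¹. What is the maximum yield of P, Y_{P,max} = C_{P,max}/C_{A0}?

0.657

Evaluating C_P at τ_opt = ln(k₂/k₁)/(k₂−k₁) gives C_{P,max}/C_{A0} = (k₁/k₂)^[k₂/(k₂−k₁)].
= (1.92/0.412)^(0.412/(0.412−1.92)) = (4.660)^(-0.2732) = 0.6567.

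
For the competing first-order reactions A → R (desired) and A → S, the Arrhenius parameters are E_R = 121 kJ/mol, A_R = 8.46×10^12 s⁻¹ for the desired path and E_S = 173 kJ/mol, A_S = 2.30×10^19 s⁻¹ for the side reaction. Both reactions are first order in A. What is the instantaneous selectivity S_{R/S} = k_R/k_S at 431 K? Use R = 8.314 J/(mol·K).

With equal orders, S_{R/S} = k_R/k_S = (A_R/A_S)·exp[(E_S−E_R)/(RT)].
(E_S−E_R)/(RT) = (173−121)×10³/(8.314×431) = 52000/3583 = 14.51.
k_R/k_S = (8.46×10^12/2.30×10^19)·exp(14.51) = 3.678×10^-7 × 2.006×10^6 = 0.738.
Since E_R < E_S, lowering the temperature improves selectivity toward R.

0.738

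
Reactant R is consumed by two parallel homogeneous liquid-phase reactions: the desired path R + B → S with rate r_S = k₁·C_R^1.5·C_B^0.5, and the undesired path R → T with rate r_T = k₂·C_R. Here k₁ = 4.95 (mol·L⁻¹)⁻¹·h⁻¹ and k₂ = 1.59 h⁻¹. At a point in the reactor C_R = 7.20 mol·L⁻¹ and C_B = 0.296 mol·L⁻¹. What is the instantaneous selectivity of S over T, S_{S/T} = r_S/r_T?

4.54

S_{S/T} = r_S/r_T = (k₁·C_R^1.5·C_B^0.5)/(k₂·C_R) = (k₁/k₂)·C_R^0.5·C_B^0.5.
= (4.95×7.200^1.5×0.2960^0.5) / (1.59×7.200) = 52.03/11.45 = 4.54.
Since the desired path is higher order in R, keeping C_R high (PFR or concentrated feed) favours S.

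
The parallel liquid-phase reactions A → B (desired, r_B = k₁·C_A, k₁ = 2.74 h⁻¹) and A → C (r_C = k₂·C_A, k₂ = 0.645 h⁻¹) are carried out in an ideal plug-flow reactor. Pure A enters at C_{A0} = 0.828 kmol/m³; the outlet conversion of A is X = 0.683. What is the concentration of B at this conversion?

C_A = C_{A0}(1−X) = 0.2625 kmol/m³.
Both paths are first order in A, so the instantaneous fraction to B is constant: dC_B/d(−C_A) = k₁/(k₁+k₂) = 0.8095.
C_B = 0.8095·(C_{A0}−C_A) = 0.8095×0.5655 = 0.458 kmol/m³.

0.458 kmol/m³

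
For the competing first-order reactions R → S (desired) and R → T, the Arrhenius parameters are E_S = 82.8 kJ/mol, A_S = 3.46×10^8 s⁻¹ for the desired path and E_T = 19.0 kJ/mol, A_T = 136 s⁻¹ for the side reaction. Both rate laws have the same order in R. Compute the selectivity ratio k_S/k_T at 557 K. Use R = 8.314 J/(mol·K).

2.64

Since both paths have the same order in R, the concentration cancels and S_{S/T} = k_S/k_T = (A_S/A_T)·exp[(E_T−E_S)/(RT)].
(E_T−E_S)/(RT) = (19.0−82.8)×10³/(8.314×557) = -63800/4631 = -13.78.
k_S/k_T = (3.46×10^8/136)·exp(-13.78) = 2.544×10^6 × 1.039×10^-6 = 2.64.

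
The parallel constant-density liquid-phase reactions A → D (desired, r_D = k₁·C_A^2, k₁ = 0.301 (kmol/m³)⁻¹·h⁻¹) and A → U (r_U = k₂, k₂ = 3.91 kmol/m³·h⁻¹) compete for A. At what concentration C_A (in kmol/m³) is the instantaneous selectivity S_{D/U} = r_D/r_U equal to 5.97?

8.81 kmol/m³

S_{D/U} = (k₁/k₂)·C_A^2 ⇒ C_A = (S·k₂/k₁)^(0.5).
= (5.97×3.91/0.301)^(0.5) = (77.55)^(0.5) = 8.81 kmol/m³.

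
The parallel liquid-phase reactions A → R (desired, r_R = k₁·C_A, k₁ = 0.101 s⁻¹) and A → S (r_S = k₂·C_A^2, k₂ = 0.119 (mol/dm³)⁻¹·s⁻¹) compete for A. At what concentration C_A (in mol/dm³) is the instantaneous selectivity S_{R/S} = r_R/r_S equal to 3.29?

0.258 mol/dm³

S_{R/S} = (k₁/k₂)·C_A⁻¹ ⇒ C_A = (S·k₂/k₁)^(-1).
= (3.29×0.119/0.101)^(-1) = (3.876)^(-1) = 0.258 mol/dm³.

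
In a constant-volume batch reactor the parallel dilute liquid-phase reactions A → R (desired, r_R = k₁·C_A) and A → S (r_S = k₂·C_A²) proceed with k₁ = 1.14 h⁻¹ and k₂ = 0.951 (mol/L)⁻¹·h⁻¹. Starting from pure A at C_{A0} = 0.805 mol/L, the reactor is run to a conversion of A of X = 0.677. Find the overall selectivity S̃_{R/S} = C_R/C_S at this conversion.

C_A = C_{A0}(1−X) = 0.2600 mol/L.
Along a PFR/batch, dC_R/dC_A = −r_R/(r_R+r_S) = −k₁/(k₁+k₂·C_A).
Integrating from C_{A0} to C_A: C_R = (1.14/0.951)·ln[(1.14+0.951·0.805)/(1.14+0.951·0.260)] = 1.199·ln(1.906/1.387) = 0.3805 mol/L.
C_S = (C_{A0}−C_A)−C_R = 0.1645 mol/L; S̃_{R/S} = 0.3805/0.1645 = 2.31.

2.31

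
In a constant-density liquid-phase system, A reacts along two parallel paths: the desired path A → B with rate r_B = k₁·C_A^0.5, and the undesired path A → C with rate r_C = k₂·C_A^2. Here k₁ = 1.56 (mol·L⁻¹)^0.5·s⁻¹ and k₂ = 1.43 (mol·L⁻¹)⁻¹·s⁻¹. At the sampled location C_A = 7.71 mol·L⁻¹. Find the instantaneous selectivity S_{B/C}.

0.0510

S_{B/C} = r_B/r_C = (k₁·C_A^0.5)/(k₂·C_A^2) = (k₁/k₂)·C_A^-1.5.
= (1.56×7.710^0.5) / (1.43×7.710^2) = 4.332/85.01 = 0.0510.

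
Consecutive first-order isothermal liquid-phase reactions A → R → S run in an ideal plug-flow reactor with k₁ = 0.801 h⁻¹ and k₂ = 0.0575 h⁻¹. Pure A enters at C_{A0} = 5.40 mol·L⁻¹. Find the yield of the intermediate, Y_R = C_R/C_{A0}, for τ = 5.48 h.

0.773

Solving the coupled first-order balances gives C_R(τ) = [k₁/(k₂−k₁)]·C_{A0}·(e^(−k₁τ) − e^(−k₂τ)).
e^(−k₁τ) = e^(−0.801×5.48) = e^(−4.389) = 0.01241; e^(−k₂τ) = e^(−0.3151) = 0.7297.
C_R = 0.801×5.40/(0.0575−0.801) × (0.01241−0.7297) = (-5.818)×(-0.7173) = 4.173 mol·L⁻¹.
Y_R = C_R/C_{A0} = 4.173/5.40 = 0.773.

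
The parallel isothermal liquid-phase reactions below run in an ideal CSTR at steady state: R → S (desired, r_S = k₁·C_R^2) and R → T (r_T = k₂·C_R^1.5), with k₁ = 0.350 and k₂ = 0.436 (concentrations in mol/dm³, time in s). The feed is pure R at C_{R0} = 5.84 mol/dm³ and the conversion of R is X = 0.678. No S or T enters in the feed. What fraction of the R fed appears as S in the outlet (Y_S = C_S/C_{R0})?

0.355

Exit C_R = C_{R0}(1−X) = 5.84×0.322 = 1.880 mol/dm³.
A CSTR operates uniformly at the exit composition, giving r_S = 1.238 and r_T = 1.124 (each k·C_R^n at C_R = 1.880).
Fraction of consumed R going to S: r_S/(r_S+r_T) = 0.5240.
C_S = 0.5240·C_{R0}·X = 0.5240×5.84×0.678 = 2.07 mol/dm³; Y_S = C_S/C_{R0} = 0.355.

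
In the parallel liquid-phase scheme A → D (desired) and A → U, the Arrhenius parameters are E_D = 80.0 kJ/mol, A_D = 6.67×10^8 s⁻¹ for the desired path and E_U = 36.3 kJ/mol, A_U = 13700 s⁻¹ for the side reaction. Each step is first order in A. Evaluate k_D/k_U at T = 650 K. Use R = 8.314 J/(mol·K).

Since both paths have the same order in A, the concentration cancels and S_{D/U} = k_D/k_U = (A_D/A_U)·exp[(E_U−E_D)/(RT)].
(E_U−E_D)/(RT) = (36.3−80.0)×10³/(8.314×650) = -43700/5404 = -8.086.
k_D/k_U = (6.67×10^8/13700)·exp(-8.086) = 48686 × 3.077×10^-4 = 15.0.

15.0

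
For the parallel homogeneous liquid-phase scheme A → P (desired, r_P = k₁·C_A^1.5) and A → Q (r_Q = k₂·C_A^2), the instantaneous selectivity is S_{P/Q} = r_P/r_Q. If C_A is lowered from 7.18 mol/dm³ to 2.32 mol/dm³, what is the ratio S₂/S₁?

1.76

S_{P/Q} = (k₁/k₂)·C_A^-0.5, so S₂/S₁ = (C_{A,2}/C_{A,1})^-0.5.
= (2.32/7.18)^(-0.5) = (0.3231)^(-0.5) = 1.76.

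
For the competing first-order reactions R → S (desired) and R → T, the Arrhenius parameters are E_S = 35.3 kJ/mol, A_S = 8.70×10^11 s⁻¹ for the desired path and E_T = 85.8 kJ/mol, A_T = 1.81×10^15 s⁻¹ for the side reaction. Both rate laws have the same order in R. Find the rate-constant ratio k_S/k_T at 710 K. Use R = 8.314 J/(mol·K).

2.50

With equal orders, S_{S/T} = k_S/k_T = (A_S/A_T)·exp[(E_T−E_S)/(RT)].
(E_T−E_S)/(RT) = (85.8−35.3)×10³/(8.314×710) = 50500/5903 = 8.555.
k_S/k_T = (8.70×10^11/1.81×10^15)·exp(8.555) = 4.807×10^-4 × 5193 = 2.50.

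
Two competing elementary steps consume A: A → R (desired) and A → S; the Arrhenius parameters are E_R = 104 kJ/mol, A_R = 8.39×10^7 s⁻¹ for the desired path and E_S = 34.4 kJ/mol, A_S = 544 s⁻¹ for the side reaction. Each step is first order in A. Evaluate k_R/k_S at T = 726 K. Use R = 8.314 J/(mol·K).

With equal orders, S_{R/S} = k_R/k_S = (A_R/A_S)·exp[(E_S−E_R)/(RT)].
(E_S−E_R)/(RT) = (34.4−104)×10³/(8.314×726) = -69600/6036 = -11.53.
k_R/k_S = (8.39×10^7/544)·exp(-11.53) = 1.542×10^5 × 9.822×10^-6 = 1.51.
Since E_R > E_S, raising the temperature improves selectivity toward R.

1.51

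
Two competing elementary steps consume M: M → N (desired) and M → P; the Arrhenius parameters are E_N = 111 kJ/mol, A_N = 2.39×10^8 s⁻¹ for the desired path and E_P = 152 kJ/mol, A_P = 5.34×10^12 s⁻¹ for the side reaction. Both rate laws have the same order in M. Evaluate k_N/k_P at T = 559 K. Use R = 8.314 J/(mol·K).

0.303

With equal orders, S_{N/P} = k_N/k_P = (A_N/A_P)·exp[(E_P−E_N)/(RT)].
(E_P−E_N)/(RT) = (152−111)×10³/(8.314×559) = 41000/4648 = 8.822.
k_N/k_P = (2.39×10^8/5.34×10^12)·exp(8.822) = 4.476×10^-5 × 6781 = 0.303.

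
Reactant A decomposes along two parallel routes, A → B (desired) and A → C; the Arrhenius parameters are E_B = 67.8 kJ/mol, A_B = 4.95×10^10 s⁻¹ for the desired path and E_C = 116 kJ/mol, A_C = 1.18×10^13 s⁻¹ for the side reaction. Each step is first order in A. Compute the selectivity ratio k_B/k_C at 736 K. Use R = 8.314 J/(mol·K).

With equal orders, S_{B/C} = k_B/k_C = (A_B/A_C)·exp[(E_C−E_B)/(RT)].
(E_C−E_B)/(RT) = (116−67.8)×10³/(8.314×736) = 48200/6119 = 7.877.
k_B/k_C = (4.95×10^10/1.18×10^13)·exp(7.877) = 0.004195 × 2636 = 11.1.
Since E_B < E_C, lowering the temperature improves selectivity toward B.

11.1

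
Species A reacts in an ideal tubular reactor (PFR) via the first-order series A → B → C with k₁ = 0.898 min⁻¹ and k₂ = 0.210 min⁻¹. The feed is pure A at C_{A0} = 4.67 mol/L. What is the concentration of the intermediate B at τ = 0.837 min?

The intermediate concentration in a first-order A→B→C sequence is C_B = k₁C_{A0}(e^(−k₁τ) − e^(−k₂τ))/(k₂−k₁).
e^(−k₁τ) = e^(−0.898×0.837) = e^(−0.7516) = 0.4716; e^(−k₂τ) = e^(−0.1758) = 0.8388.
C_B = 0.898×4.67/(0.210−0.898) × (0.4716−0.8388) = (-6.095)×(-0.3672) = 2.238 mol/L.

2.24 mol/L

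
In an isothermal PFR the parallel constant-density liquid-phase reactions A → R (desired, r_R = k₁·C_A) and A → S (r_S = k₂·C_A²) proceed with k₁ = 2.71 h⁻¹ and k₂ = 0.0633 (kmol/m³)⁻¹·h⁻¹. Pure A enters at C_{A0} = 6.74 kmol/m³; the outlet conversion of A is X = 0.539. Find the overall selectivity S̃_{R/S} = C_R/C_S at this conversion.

8.74

C_A = C_{A0}(1−X) = 3.107 kmol/m³.
Along a PFR/batch, dC_R/dC_A = −r_R/(r_R+r_S) = −k₁/(k₁+k₂·C_A).
Integrating from C_{A0} to C_A: C_R = (2.71/0.0633)·ln[(2.71+0.0633·6.74)/(2.71+0.0633·3.11)] = 42.81·ln(3.137/2.907) = 3.260 kmol/m³.
C_S = (C_{A0}−C_A)−C_R = 0.3731 kmol/m³; S̃_{R/S} = 3.260/0.3731 = 8.74.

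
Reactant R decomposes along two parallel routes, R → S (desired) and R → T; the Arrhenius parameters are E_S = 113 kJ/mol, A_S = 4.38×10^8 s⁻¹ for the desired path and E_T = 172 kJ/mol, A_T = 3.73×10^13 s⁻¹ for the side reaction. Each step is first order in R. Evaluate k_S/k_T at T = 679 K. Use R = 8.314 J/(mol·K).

k_S/k_T = (A_S/A_T)·exp[−(E_S−E_T)/(RT)] = (A_S/A_T)·exp[(E_T−E_S)/(RT)].
(E_T−E_S)/(RT) = (172−113)×10³/(8.314×679) = 59000/5645 = 10.45.
k_S/k_T = (4.38×10^8/3.73×10^13)·exp(10.45) = 1.174×10^-5 × 34591 = 0.406.
Since E_S < E_T, lowering the temperature improves selectivity toward S.

0.406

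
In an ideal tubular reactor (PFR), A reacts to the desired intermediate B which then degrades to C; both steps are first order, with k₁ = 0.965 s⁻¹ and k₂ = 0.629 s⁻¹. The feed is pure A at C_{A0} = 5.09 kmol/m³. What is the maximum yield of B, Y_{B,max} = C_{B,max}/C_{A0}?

For a first-order series the maximum intermediate yield is C_{B,max}/C_{A0} = (k₁/k₂)^[k₂/(k₂−k₁)].
= (0.965/0.629)^(0.629/(0.629−0.965)) = (1.534)^(-1.872) = 0.4488.

0.449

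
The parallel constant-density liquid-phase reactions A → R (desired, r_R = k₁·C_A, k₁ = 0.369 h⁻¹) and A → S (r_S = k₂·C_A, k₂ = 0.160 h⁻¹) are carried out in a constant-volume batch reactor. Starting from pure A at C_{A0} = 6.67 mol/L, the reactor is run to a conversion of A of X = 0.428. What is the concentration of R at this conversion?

C_A = C_{A0}(1−X) = 3.815 mol/L.
Both paths are first order in A, so the instantaneous fraction to R is constant: dC_R/d(−C_A) = k₁/(k₁+k₂) = 0.6975.
C_R = 0.6975·(C_{A0}−C_A) = 0.6975×2.855 = 1.99 mol/L.

1.99 mol/L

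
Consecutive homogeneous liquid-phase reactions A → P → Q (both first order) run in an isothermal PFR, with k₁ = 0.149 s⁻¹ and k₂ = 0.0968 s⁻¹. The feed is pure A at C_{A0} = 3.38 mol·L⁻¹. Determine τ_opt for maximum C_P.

8.26 s

For first-order series the maximum of C_P occurs at τ_opt = ln(k₂/k₁)/(k₂−k₁).
= ln(0.0968/0.149)/(0.0968−0.149) = ln(0.6497)/-0.05220 = -0.4313/-0.05220 = 8.26 s.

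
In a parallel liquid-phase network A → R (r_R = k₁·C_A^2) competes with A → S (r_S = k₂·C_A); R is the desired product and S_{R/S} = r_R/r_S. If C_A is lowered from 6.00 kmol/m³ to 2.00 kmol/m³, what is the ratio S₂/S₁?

S_{R/S} = (k₁/k₂)·C_A, so S₂/S₁ = (C_{A,2}/C_{A,1}).
= 2.00/6.00 = 0.333.
Selectivity toward R falls as C_A falls — high-concentration operation is favoured.

0.333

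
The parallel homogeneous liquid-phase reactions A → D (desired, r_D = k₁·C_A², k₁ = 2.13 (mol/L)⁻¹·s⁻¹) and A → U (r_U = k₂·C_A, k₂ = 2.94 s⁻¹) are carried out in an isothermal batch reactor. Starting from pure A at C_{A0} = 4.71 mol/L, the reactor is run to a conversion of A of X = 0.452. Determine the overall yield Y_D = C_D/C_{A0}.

C_A = C_{A0}(1−X) = 2.581 mol/L.
Along a PFR/batch, dC_U/dC_A = −r_U/(r_D+r_U) = −k₂/(k₂+k₁·C_A).
Integrating from C_{A0} to C_A: C_U = (2.94/2.13)·ln[(2.94+2.13·4.71)/(2.94+2.13·2.58)] = 1.380·ln(12.97/8.438) = 0.5937 mol/L.
Then C_D = (C_{A0}−C_A) − C_U = 2.129 − 0.5937 = 1.535 mol/L.
Y_D = C_D/C_{A0} = 1.535/4.71 = 0.326.

0.326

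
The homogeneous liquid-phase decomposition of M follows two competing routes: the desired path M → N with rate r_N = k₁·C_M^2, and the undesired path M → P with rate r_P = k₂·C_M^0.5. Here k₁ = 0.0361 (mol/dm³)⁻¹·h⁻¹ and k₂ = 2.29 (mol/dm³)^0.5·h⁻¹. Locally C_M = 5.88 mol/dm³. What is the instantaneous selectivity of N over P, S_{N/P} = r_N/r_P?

0.225

S_{N/P} = r_N/r_P = (k₁·C_M^2)/(k₂·C_M^0.5) = (k₁/k₂)·C_M^1.5.
= (0.0361×5.880^2) / (2.29×5.880^0.5) = 1.248/5.553 = 0.225.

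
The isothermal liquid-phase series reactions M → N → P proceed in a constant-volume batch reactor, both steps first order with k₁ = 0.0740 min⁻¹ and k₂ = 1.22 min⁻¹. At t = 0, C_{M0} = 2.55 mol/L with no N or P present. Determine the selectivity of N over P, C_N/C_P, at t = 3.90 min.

Solving the coupled first-order balances gives C_N(t) = [k₁/(k₂−k₁)]·C_{M0}·(e^(−k₁t) − e^(−k₂t)).
e^(−k₁t) = e^(−0.0740×3.90) = e^(−0.2886) = 0.7493; e^(−k₂t) = e^(−4.758) = 0.008583.
C_N = 0.0740×2.55/(1.22−0.0740) × (0.7493−0.008583) = 0.1647×0.7407 = 0.1220 mol/L.
C_M = C_{M0}e^(−k₁t) = 1.911 mol/L, so C_P = C_{M0}−C_M−C_N = 0.5173 mol/L; C_N/C_P = 0.236.

0.236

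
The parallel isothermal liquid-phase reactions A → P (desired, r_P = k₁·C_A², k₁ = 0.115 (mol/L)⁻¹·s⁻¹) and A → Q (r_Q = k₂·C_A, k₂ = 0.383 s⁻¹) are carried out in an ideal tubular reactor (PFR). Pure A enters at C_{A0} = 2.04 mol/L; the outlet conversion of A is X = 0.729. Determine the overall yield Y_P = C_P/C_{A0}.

C_A = C_{A0}(1−X) = 0.5528 mol/L.
Along a PFR/batch, dC_Q/dC_A = −r_Q/(r_P+r_Q) = −k₂/(k₂+k₁·C_A).
Integrating from C_{A0} to C_A: C_Q = (0.383/0.115)·ln[(0.383+0.115·2.04)/(0.383+0.115·0.553)] = 3.330·ln(0.6176/0.4466) = 1.080 mol/L.
Then C_P = (C_{A0}−C_A) − C_Q = 1.487 − 1.080 = 0.4073 mol/L.
Y_P = C_P/C_{A0} = 0.4073/2.04 = 0.200.

0.200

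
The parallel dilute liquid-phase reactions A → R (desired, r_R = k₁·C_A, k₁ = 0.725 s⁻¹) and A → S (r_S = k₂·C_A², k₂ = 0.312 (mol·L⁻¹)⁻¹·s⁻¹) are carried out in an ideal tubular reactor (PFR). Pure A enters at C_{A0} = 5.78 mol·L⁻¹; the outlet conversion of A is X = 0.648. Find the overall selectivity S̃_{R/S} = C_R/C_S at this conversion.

0.626

C_A = C_{A0}(1−X) = 2.035 mol·L⁻¹.
Along a PFR/batch, dC_R/dC_A = −r_R/(r_R+r_S) = −k₁/(k₁+k₂·C_A).
Integrating from C_{A0} to C_A: C_R = (0.725/0.312)·ln[(0.725+0.312·5.78)/(0.725+0.312·2.03)] = 2.324·ln(2.528/1.360) = 1.441 mol·L⁻¹.
C_S = (C_{A0}−C_A)−C_R = 2.304 mol·L⁻¹; S̃_{R/S} = 1.441/2.304 = 0.626.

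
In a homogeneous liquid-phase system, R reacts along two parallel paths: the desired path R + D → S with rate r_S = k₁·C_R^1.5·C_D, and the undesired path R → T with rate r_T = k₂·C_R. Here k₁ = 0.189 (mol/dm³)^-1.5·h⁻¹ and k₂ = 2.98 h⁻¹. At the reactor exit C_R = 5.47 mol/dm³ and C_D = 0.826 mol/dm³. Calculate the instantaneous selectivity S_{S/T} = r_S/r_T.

S_{S/T} = r_S/r_T = (k₁·C_R^1.5·C_D)/(k₂·C_R) = (k₁/k₂)·C_R^0.5·C_D.
= (0.189×5.470^1.5×0.8260) / (2.98×5.470) = 1.997/16.30 = 0.123.

0.123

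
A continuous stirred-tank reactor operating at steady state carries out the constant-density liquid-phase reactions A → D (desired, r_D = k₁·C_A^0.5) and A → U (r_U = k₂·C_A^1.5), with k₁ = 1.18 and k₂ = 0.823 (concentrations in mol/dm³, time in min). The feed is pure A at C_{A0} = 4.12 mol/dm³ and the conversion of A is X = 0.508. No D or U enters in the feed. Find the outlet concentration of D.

0.867 mol/dm³

Exit C_A = C_{A0}(1−X) = 4.12×0.492 = 2.027 mol/dm³.
A CSTR operates uniformly at the exit composition, giving r_D = 1.680 and r_U = 2.375 (each k·C_A^n at C_A = 2.027).
Fraction of consumed A going to D: r_D/(r_D+r_U) = 0.4143.
C_D = 0.4143·C_{A0}·X = 0.4143×4.12×0.508 = 0.867 mol/dm³.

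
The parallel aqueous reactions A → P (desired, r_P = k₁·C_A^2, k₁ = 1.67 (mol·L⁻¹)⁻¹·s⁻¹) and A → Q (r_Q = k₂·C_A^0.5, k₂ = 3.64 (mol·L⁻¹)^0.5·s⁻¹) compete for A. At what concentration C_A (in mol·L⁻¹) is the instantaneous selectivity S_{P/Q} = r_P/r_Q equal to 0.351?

S_{P/Q} = (k₁/k₂)·C_A^1.5 ⇒ C_A = (S·k₂/k₁)^(1/1.5).
= (0.351×3.64/1.67)^(0.6667) = (0.7651)^(0.6667) = 0.836 mol·L⁻¹.

0.836 mol·L⁻¹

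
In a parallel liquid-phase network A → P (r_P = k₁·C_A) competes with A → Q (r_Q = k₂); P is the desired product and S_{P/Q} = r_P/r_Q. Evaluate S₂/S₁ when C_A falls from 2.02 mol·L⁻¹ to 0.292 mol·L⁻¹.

0.145

S_{P/Q} = (k₁/k₂)·C_A, so S₂/S₁ = (C_{A,2}/C_{A,1}).
= 0.292/2.02 = 0.145.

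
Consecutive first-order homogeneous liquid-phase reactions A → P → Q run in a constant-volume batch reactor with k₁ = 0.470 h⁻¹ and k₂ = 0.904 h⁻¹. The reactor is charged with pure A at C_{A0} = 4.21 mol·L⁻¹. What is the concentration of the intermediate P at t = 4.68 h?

0.439 mol·L⁻¹

Solving the coupled first-order balances gives C_P(t) = [k₁/(k₂−k₁)]·C_{A0}·(e^(−k₁t) − e^(−k₂t)).
e^(−k₁t) = e^(−0.470×4.68) = e^(−2.200) = 0.1108; e^(−k₂t) = e^(−4.231) = 0.01454.
C_P = 0.470×4.21/(0.904−0.470) × (0.1108−0.01454) = 4.559×0.09631 = 0.4391 mol·L⁻¹.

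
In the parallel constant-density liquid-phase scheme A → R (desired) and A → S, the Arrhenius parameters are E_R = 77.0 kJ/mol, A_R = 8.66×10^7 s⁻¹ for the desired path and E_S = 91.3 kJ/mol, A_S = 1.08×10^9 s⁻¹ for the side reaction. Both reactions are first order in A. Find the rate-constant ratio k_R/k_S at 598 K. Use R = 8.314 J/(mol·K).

k_R/k_S = (A_R/A_S)·exp[−(E_R−E_S)/(RT)] = (A_R/A_S)·exp[(E_S−E_R)/(RT)].
(E_S−E_R)/(RT) = (91.3−77.0)×10³/(8.314×598) = 14300/4972 = 2.876.
k_R/k_S = (8.66×10^7/1.08×10^9)·exp(2.876) = 0.08019 × 17.75 = 1.42.
Since E_R < E_S, lowering the temperature improves selectivity toward R.

1.42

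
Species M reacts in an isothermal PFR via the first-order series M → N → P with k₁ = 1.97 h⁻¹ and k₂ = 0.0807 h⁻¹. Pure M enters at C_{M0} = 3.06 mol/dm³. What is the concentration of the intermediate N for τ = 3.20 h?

The intermediate concentration in a first-order A→B→C sequence is C_N = k₁C_{M0}(e^(−k₁τ) − e^(−k₂τ))/(k₂−k₁).
e^(−k₁τ) = e^(−1.97×3.20) = e^(−6.304) = 0.001829; e^(−k₂τ) = e^(−0.2582) = 0.7724.
C_N = 1.97×3.06/(0.0807−1.97) × (0.001829−0.7724) = (-3.191)×(-0.7706) = 2.459 mol/dm³.

2.46 mol/dm³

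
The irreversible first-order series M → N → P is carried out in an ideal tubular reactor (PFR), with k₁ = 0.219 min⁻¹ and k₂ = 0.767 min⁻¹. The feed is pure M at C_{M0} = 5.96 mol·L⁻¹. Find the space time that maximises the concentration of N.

2.29 min

The intermediate peaks when r₁ = r₂, i.e. k₁e^(−k₁τ) = k₂e^(−k₂τ), giving τ_opt = ln(k₂/k₁)/(k₂−k₁).
= ln(0.767/0.219)/(0.767−0.219) = ln(3.502)/0.5480 = 1.253/0.5480 = 2.29 min.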